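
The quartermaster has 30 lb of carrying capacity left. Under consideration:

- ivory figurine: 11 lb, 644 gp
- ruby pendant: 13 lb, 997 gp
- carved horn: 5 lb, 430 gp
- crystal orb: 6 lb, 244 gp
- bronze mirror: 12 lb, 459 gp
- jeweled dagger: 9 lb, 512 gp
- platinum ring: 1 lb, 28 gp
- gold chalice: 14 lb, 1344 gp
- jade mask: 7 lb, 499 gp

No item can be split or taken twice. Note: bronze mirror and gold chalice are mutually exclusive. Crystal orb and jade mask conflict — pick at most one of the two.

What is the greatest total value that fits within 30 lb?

2418

Density check — gold chalice 96.00, carved horn 86.00, ruby pendant 76.69, jade mask 71.29 are the best per lb.
Taking the top-ratio items first gives carved horn + platinum ring + gold chalice + jade mask for 2301 (27 lb).
Replace platinum ring and jade mask with ivory figurine: the trade gains 117 net, giving 2418 at 30 lb.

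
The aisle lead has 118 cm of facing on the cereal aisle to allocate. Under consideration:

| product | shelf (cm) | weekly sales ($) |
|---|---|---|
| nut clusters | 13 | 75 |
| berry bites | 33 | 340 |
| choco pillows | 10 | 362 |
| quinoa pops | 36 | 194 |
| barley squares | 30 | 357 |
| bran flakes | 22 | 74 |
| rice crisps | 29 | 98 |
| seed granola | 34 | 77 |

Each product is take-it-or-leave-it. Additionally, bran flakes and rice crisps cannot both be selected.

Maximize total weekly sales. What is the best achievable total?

1253

Filling by ratio: nut clusters + berry bites + choco pillows + barley squares + rice crisps for 1232, with 3 cm left unused.
The 42 cm tied up in nut clusters and rice crisps is better spent on quinoa pops — total rises to 1253 (109 cm).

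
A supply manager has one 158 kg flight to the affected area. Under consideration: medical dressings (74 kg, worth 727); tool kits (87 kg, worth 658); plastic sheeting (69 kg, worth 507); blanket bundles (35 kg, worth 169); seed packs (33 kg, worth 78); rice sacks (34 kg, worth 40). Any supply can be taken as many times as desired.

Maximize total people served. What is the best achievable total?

1454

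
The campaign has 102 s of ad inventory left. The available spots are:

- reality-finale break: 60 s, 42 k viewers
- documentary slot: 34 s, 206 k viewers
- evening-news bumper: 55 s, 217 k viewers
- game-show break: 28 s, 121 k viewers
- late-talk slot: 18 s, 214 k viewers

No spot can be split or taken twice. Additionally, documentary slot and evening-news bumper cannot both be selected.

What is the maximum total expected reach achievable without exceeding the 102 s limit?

552

Taking the top-ratio spots first gives documentary slot + game-show break + late-talk slot for 541 (80 s).
The 34 s tied up in documentary slot is better spent on evening-news bumper — total rises to 552 (101 s).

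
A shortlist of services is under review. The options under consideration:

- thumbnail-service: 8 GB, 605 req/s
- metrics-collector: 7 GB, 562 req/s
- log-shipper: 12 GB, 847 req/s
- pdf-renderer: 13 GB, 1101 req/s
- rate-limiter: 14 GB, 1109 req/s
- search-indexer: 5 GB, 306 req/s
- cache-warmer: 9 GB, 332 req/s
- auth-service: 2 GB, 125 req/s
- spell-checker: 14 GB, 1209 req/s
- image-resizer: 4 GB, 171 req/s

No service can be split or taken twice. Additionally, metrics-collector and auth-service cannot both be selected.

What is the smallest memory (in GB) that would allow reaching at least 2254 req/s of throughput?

Look for the lowest-memory combination reaching 2254.
Taking pdf-renderer + spell-checker gives 2310 (≥ 2254) for 27 GB.
Below 27 GB the best achievable stays under 2254.

27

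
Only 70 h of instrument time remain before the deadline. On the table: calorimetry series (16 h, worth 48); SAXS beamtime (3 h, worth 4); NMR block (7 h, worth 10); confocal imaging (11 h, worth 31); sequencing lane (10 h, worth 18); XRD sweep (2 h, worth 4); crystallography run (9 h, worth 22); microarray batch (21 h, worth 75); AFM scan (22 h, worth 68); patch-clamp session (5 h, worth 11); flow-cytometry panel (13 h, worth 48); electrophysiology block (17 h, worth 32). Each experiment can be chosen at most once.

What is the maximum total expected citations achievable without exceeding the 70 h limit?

226

SAXS beamtime + confocal imaging + microarray batch + AFM scan + flow-cytometry panel uses 70 of the 70 h and totals 226.
An exhaustive check of the 4096 subsets confirms 226.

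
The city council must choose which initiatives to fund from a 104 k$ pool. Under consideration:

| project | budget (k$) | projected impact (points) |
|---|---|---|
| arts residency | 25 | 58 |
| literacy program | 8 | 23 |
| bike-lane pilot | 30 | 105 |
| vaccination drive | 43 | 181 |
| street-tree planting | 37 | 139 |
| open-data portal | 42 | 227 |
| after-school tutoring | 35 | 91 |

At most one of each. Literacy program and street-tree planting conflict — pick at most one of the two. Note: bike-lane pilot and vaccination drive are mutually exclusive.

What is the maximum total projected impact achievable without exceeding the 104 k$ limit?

431

The ratio ordering already packs tightly: literacy program + vaccination drive + open-data portal, 93 k$, 431.
The closest alternative, arts residency + street-tree planting + open-data portal, reaches only 424.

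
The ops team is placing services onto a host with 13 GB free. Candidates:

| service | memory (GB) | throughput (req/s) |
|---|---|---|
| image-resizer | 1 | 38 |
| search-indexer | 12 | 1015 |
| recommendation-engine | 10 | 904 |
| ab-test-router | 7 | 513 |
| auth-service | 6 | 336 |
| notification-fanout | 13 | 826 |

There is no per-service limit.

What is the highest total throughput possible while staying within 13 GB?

1053

A density-first pass picks 3×image-resizer + recommendation-engine — 1018 at 13 GB.
Dropping 2×image-resizer and recommendation-engine frees 12 GB; slotting in search-indexer (12 GB) lifts the total to 1053 at 13 GB.
Every other selection either busts 13 GB or fails to beat 1053.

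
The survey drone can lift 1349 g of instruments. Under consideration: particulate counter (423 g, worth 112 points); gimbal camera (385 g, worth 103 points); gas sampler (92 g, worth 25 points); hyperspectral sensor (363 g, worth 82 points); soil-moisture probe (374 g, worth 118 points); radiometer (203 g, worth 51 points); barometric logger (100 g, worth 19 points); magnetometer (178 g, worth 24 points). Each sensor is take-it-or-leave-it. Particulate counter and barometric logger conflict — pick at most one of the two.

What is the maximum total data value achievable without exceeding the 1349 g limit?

358

Ranking by ratio (data value/g): soil-moisture probe 0.32, gas sampler 0.27, gimbal camera 0.27.
The ratio ordering already packs tightly: particulate counter + gimbal camera + gas sampler + soil-moisture probe, 1274 g, 358.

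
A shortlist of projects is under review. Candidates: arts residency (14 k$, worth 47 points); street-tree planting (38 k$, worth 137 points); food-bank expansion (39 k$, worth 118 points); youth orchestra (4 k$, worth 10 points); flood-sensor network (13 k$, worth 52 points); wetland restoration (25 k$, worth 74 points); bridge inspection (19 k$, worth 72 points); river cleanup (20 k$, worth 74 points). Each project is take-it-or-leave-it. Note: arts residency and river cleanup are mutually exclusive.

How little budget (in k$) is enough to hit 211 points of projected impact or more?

58

Need the lightest bundle worth ≥ 211.
street-tree planting + river cleanup: 211 projected impact at 58 k$.
Below 58 k$ the best achievable stays under 211.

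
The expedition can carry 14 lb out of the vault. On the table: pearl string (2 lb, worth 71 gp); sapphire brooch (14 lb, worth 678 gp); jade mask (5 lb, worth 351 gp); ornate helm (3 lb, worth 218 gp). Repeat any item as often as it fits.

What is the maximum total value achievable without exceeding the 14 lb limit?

1005

A density-first pass picks pearl string + 4×ornate helm — 943 at 14 lb.
The 5 lb tied up in pearl string and ornate helm is better spent on jade mask — total rises to 1005 (14 lb).
That's the maximum — no swap from here does better than 1005.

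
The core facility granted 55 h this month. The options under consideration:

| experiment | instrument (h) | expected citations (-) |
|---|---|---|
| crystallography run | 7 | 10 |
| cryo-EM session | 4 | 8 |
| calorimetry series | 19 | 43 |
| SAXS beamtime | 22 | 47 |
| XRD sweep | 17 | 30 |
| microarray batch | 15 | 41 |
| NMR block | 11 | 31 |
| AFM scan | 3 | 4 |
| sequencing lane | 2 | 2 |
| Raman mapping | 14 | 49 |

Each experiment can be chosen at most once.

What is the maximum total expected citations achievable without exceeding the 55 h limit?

145

Taking the top-ratio experiments first gives crystallography run + cryo-EM session + microarray batch + NMR block + AFM scan + Raman mapping for 143 (54 h).
Dropping crystallography run and NMR block and AFM scan frees 21 h; slotting in SAXS beamtime (22 h) lifts the total to 145 at 55 h.
Cryo-EM session + calorimetry series + microarray batch + AFM scan + Raman mapping matches that 145 at 55 h; no feasible combination exceeds it.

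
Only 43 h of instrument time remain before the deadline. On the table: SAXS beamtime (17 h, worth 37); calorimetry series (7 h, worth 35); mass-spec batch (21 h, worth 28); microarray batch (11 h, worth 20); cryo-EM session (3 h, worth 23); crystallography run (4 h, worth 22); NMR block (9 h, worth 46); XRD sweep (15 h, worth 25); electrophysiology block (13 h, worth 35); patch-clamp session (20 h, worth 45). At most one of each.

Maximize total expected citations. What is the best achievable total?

Ranking by ratio (expected citations/h): cryo-EM session 7.67, crystallography run 5.50, NMR block 5.11.
A density-first pass picks calorimetry series + cryo-EM session + crystallography run + NMR block + electrophysiology block — 161 at 36 h.
Replace electrophysiology block with patch-clamp session: the trade gains 10 net, giving 171 at 43 h.
The closest alternative, SAXS beamtime + calorimetry series + cryo-EM session + crystallography run + NMR block, reaches only 163.

171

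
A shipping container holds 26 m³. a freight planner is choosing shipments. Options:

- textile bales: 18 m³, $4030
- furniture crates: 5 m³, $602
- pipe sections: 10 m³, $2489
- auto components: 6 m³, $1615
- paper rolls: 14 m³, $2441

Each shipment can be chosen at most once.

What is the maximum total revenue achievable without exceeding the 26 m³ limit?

5645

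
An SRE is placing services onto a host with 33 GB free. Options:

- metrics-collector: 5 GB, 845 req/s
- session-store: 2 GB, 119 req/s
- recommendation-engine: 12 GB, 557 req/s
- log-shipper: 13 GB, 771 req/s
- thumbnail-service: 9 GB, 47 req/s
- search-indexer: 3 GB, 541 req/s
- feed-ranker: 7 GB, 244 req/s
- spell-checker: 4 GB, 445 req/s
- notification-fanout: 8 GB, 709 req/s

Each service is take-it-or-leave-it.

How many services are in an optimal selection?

The maximum throughput within 33 GB is 3311.
For example metrics-collector + log-shipper + search-indexer + spell-checker + notification-fanout achieves it, using 33 GB.
Any selection reaching 3311 contains exactly 5 services.

5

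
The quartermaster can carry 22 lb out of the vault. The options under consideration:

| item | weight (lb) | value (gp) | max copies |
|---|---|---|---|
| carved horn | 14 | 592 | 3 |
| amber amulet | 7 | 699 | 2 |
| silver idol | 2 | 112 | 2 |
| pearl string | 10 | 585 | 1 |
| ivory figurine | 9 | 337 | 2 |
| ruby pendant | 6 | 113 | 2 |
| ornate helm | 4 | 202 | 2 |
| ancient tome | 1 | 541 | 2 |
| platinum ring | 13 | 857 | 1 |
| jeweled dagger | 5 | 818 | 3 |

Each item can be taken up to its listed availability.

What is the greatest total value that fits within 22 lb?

3760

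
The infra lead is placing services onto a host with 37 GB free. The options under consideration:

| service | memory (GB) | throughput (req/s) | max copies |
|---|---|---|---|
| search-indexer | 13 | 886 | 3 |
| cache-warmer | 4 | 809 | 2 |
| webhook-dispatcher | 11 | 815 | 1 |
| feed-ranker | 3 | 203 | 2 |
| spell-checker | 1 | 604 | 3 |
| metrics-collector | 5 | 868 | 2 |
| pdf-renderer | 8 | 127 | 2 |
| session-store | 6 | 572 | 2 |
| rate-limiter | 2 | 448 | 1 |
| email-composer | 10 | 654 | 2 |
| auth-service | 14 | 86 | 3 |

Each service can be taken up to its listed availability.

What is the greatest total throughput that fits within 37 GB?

Best packing: 2×cache-warmer + 3×spell-checker + 2×metrics-collector + 2×session-store + rate-limiter — 35 GB, 6758 total.
That's the maximum — no swap from here does better than 6758.

6758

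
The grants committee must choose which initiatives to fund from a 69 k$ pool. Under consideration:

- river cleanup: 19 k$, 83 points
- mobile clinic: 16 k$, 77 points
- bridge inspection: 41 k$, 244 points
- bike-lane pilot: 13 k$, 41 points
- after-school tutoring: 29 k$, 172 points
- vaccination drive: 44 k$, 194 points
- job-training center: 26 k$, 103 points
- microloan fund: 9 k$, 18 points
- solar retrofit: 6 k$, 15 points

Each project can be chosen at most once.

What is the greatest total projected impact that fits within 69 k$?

Filling by ratio: mobile clinic + bridge inspection + solar retrofit for 336, with 6 k$ left unused.
The 22 k$ tied up in mobile clinic and solar retrofit is better spent on job-training center — total rises to 347 (67 k$).
The closest alternative, river cleanup + bridge inspection + microloan fund, reaches only 345.

347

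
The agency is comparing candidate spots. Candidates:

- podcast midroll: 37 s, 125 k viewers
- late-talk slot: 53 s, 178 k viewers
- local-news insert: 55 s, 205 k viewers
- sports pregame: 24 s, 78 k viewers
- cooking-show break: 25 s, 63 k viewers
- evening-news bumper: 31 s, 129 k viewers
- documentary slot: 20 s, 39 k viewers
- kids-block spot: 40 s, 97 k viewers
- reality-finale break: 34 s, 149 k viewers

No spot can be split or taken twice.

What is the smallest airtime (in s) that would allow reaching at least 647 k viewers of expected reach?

173

Minimise s subject to total expected reach ≥ 647.
late-talk slot + local-news insert + evening-news bumper + reality-finale break: 661 expected reach at 173 s.
Any bundle with less than 173 s falls short of 647.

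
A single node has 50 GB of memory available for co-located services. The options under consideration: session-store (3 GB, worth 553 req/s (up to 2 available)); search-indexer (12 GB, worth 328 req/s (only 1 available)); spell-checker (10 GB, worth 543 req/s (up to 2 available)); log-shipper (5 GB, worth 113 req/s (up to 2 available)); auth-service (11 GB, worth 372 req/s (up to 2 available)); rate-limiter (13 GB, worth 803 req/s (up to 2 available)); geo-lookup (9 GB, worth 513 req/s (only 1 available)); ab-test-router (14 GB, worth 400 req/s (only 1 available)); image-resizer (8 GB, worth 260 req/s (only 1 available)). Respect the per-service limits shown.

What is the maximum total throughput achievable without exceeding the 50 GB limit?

Filling by ratio: 2×session-store + 2×rate-limiter + geo-lookup + image-resizer for 3485, with 1 GB left unused.
Replace geo-lookup with spell-checker: the trade gains 30 net, giving 3515 at 50 GB.
Nothing else within 50 GB beats 3515.

3515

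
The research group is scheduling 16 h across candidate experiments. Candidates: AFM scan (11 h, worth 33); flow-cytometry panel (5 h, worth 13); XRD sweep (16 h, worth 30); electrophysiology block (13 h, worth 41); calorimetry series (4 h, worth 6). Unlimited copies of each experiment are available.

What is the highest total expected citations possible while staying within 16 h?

The ratio heuristic lands on electrophysiology block (41) but leaves 3 h idle.
The 13 h tied up in electrophysiology block is better spent on AFM scan + flow-cytometry panel — total rises to 46 (16 h).

46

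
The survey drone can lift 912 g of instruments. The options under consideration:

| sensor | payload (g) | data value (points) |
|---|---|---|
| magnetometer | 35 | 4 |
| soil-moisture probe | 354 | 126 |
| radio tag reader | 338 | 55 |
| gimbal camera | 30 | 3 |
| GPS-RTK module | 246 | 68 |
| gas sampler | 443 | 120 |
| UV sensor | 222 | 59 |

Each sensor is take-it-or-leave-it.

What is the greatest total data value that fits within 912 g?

260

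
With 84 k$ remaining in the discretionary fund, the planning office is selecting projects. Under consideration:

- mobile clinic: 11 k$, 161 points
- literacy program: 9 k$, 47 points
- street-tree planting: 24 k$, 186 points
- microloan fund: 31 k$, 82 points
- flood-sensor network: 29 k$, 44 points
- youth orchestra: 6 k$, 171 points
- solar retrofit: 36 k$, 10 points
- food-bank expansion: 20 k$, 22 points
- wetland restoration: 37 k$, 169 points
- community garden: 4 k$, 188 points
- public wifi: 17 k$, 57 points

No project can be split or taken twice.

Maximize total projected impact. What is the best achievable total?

By projected impact per k$: community garden 47.00, youth orchestra 28.50, mobile clinic 14.64, street-tree planting 7.75 lead.
A density-first pass picks mobile clinic + literacy program + street-tree planting + youth orchestra + community garden + public wifi — 810 at 71 k$.
Dropping literacy program and public wifi frees 26 k$; slotting in wetland restoration (37 k$) lifts the total to 875 at 82 k$.

875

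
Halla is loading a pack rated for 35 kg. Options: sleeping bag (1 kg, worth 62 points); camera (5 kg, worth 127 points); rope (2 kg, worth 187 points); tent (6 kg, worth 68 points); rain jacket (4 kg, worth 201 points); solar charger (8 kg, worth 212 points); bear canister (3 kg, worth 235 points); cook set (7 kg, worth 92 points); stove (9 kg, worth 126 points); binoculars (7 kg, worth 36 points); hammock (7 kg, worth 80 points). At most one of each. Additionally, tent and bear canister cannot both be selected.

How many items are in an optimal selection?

7

Optimal total is 1150.
For example sleeping bag + camera + rope + rain jacket + solar charger + bear canister + stove achieves it, using 32 kg.
All optima have 7 items.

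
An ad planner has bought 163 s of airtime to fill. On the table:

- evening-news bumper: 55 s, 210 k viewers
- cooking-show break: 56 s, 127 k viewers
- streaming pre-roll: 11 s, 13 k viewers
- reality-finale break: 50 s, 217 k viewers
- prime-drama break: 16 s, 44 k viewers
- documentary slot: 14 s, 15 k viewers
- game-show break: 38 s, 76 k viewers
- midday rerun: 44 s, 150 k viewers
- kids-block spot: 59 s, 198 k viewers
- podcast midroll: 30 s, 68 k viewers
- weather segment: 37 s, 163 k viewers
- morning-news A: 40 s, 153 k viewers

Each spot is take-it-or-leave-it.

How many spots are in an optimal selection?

4

Best achievable expected reach is 634.
One optimal bundle: evening-news bumper + reality-finale break + prime-drama break + weather segment (158 s).
Any selection reaching 634 contains exactly 4 spots.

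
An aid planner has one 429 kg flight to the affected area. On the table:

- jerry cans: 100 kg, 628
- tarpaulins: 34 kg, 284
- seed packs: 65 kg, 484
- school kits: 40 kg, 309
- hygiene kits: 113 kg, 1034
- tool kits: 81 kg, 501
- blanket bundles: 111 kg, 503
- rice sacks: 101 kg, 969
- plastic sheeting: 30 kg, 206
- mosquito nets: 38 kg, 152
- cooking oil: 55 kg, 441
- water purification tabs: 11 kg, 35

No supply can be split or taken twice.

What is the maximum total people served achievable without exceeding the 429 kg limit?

3556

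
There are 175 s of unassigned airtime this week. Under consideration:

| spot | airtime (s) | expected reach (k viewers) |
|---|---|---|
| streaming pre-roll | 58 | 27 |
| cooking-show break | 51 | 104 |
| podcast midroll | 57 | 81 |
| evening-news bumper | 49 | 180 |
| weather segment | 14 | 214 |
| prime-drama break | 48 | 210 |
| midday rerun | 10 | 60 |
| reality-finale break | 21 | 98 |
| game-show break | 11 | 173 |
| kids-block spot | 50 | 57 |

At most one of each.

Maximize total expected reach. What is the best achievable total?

The ratio ordering already packs tightly: evening-news bumper + weather segment + prime-drama break + midday rerun + reality-finale break + game-show break, 153 s, 935.
Every other selection either busts 175 s or fails to beat 935.

935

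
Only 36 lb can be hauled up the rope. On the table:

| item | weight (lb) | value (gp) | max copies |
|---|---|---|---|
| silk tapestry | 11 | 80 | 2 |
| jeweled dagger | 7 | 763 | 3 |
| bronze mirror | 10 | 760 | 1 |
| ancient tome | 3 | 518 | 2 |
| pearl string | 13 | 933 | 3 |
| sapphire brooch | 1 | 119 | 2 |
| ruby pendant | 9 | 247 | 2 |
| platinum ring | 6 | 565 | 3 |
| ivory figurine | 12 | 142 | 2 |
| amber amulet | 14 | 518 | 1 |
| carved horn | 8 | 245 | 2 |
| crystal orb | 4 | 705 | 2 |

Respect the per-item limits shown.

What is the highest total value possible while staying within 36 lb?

4854

Density check — crystal orb 176.25, ancient tome 172.67, sapphire brooch 119.00, jeweled dagger 109.00 are the best per lb.
A density-first pass picks 2×jeweled dagger + 2×ancient tome + 2×sapphire brooch + platinum ring + 2×crystal orb — 4775 at 36 lb.
Dropping sapphire brooch and platinum ring frees 7 lb; slotting in jeweled dagger (7 lb) lifts the total to 4854 at 36 lb.
Every other selection either busts 36 lb or exceeds an availability limit or fails to beat 4854.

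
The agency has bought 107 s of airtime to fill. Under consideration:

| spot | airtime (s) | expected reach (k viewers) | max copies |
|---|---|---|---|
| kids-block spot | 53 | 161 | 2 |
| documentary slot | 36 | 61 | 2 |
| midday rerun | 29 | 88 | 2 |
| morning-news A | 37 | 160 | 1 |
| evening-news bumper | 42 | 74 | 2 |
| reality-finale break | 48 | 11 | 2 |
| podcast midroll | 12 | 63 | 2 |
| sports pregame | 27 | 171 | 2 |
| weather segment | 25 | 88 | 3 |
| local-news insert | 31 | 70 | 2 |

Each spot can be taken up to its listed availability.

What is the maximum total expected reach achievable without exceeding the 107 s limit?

565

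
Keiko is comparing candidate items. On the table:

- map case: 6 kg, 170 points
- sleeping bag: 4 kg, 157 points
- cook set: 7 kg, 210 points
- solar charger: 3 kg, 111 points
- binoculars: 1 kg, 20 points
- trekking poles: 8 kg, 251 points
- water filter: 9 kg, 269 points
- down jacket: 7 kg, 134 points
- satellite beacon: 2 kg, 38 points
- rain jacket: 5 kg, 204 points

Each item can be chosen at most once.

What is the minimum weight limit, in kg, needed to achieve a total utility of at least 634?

Need the lightest bundle worth ≥ 634.
map case + sleeping bag + solar charger + rain jacket reaches 642 using 18 kg.
Below 18 kg the best achievable stays under 634.

18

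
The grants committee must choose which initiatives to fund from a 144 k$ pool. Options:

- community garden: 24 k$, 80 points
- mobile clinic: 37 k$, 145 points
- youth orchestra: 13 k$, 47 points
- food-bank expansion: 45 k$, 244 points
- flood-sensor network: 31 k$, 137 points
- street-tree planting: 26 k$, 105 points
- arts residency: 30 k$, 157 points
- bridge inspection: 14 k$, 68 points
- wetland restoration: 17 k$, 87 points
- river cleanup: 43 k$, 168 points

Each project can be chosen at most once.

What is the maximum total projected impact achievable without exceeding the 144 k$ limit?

701

Density check — food-bank expansion 5.42, arts residency 5.23, wetland restoration 5.12, bridge inspection 4.86 are the best per k$.
Greedy by ratio would take food-bank expansion + flood-sensor network + arts residency + bridge inspection + wetland restoration: 137 k$ used, total 693.
Dropping flood-sensor network frees 31 k$; slotting in mobile clinic (37 k$) lifts the total to 701 at 143 k$.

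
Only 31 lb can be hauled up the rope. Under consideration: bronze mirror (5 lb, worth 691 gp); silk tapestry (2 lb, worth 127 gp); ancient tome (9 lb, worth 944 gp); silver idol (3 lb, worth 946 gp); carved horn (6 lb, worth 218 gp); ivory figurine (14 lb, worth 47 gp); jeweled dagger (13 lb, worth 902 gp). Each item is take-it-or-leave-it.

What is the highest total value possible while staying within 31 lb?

3483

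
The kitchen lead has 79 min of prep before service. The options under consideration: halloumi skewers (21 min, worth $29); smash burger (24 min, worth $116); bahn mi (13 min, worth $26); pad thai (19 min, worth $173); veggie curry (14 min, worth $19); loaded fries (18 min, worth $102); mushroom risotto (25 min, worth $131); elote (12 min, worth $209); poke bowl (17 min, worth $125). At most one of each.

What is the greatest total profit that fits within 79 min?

A density-first pass picks bahn mi + pad thai + loaded fries + elote + poke bowl — 635 at 79 min.
Replace bahn mi and loaded fries with mushroom risotto: the trade gains 3 net, giving 638 at 73 min.
The spare 6 min is too small for any remaining dish, and no exchange beats 638.

638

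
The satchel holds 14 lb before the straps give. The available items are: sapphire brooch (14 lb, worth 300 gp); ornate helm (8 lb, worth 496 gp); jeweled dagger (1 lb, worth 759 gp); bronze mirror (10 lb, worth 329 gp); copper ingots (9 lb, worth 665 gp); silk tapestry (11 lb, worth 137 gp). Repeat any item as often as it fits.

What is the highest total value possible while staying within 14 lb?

Density check — jeweled dagger 759.00, copper ingots 73.89, ornate helm 62.00 are the best per lb.
The ratio ordering already packs tightly: 14×jeweled dagger, 14 lb, 10626.
That's the maximum — no swap from here does better than 10626.

10626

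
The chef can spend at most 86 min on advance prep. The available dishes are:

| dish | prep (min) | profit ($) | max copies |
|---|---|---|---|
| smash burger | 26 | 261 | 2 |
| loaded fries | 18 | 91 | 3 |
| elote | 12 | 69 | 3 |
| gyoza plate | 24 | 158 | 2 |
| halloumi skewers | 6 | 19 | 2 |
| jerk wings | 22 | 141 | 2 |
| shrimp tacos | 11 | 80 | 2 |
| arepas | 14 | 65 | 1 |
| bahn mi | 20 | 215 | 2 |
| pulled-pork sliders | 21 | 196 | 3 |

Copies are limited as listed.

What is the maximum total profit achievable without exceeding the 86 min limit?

822

Filling by ratio: smash burger + halloumi skewers + shrimp tacos + 2×bahn mi for 790, with 3 min left unused.
Dropping smash burger and halloumi skewers and shrimp tacos frees 43 min; slotting in 2×pulled-pork sliders (42 min) lifts the total to 822 at 82 min.
No other feasible combination exceeds 822.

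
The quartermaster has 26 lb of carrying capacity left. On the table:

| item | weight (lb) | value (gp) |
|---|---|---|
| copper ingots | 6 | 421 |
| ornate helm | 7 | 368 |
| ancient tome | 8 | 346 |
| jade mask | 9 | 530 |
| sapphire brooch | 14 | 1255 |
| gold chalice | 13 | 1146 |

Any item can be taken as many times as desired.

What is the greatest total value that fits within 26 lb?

2292

Greedy by ratio would take 2×copper ingots + sapphire brooch: 26 lb used, total 2097.
Replace 2×copper ingots and sapphire brooch with 2×gold chalice: the trade gains 195 net, giving 2292 at 26 lb.
Nothing else within 26 lb beats 2292.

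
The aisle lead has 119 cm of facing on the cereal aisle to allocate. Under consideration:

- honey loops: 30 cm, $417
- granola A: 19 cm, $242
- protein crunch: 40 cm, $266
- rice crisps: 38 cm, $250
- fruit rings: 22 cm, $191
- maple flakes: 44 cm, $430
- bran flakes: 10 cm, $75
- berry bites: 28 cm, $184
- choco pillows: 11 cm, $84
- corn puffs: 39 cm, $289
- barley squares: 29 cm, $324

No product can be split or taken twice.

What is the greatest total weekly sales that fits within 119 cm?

A density-first pass picks honey loops + granola A + fruit rings + choco pillows + barley squares — 1258 at 111 cm.
Replace choco pillows and barley squares with maple flakes: the trade gains 22 net, giving 1280 at 115 cm.
The closest alternative, honey loops + granola A + corn puffs + barley squares, reaches only 1272.

1280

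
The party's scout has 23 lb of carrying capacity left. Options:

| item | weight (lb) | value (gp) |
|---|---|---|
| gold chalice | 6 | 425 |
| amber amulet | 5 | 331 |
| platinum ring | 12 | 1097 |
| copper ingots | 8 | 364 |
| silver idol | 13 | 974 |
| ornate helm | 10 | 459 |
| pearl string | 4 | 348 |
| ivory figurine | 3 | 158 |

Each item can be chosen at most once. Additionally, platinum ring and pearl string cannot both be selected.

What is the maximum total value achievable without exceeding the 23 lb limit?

1853

Gold chalice + amber amulet + platinum ring uses 23 of the 23 lb and totals 1853.
Next best is gold chalice + silver idol + pearl string at 1747 (23 lb) — short by 106.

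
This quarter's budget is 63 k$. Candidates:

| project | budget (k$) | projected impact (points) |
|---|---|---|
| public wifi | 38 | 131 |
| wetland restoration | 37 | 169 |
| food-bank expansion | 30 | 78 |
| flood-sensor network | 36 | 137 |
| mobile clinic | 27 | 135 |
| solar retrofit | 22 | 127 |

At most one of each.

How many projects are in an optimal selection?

The maximum projected impact within 63 k$ is 296.
For example wetland restoration + solar retrofit achieves it, using 59 k$.
Any selection reaching 296 contains exactly 2 projects.

2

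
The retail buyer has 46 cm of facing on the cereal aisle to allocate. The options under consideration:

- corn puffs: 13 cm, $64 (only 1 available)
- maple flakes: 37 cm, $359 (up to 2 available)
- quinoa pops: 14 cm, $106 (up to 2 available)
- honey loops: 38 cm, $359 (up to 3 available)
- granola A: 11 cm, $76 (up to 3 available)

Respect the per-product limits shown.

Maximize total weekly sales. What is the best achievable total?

359

Best packing: honey loops — 38 cm, 359 total.
No other feasible combination exceeds 359.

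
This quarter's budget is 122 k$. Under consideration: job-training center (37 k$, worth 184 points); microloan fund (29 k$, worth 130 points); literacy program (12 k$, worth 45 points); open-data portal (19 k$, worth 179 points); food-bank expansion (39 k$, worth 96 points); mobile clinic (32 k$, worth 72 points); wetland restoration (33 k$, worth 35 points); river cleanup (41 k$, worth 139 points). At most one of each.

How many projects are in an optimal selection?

4

The maximum projected impact within 122 k$ is 565.
job-training center + microloan fund + open-data portal + mobile clinic hits 565 at 117 k$.
Any selection reaching 565 contains exactly 4 projects.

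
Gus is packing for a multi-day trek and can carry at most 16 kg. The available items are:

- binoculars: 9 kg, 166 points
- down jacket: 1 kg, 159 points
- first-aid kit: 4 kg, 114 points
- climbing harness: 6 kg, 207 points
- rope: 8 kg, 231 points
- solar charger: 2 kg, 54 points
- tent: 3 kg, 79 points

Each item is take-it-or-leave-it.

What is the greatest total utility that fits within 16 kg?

Filling by ratio: down jacket + climbing harness + rope for 597, with 1 kg left unused.
The 8 kg tied up in rope is better spent on first-aid kit + solar charger + tent — total rises to 613 (16 kg).

613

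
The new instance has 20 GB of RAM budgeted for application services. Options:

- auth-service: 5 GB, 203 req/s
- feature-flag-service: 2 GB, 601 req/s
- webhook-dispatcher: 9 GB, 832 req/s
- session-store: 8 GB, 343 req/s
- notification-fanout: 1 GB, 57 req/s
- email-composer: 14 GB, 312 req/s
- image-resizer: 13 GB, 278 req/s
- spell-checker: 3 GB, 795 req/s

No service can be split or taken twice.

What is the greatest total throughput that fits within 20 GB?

Best packing: auth-service + feature-flag-service + webhook-dispatcher + notification-fanout + spell-checker — 20 GB, 2488 total.

2488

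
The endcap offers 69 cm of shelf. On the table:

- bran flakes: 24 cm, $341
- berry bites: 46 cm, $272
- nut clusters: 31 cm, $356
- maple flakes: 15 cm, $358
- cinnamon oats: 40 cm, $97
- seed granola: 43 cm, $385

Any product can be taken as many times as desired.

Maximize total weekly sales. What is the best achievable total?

1432

The ratio ordering already packs tightly: 4×maple flakes, 60 cm, 1432.
No other feasible combination exceeds 1432.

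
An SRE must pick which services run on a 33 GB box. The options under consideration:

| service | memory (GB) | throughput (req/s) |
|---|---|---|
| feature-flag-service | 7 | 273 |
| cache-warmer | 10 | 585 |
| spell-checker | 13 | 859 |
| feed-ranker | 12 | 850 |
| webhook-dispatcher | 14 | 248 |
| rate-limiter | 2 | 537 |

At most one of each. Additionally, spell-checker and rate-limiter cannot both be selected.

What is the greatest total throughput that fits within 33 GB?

Feature-flag-service + cache-warmer + feed-ranker + rate-limiter uses 31 of the 33 GB and totals 2245.

2245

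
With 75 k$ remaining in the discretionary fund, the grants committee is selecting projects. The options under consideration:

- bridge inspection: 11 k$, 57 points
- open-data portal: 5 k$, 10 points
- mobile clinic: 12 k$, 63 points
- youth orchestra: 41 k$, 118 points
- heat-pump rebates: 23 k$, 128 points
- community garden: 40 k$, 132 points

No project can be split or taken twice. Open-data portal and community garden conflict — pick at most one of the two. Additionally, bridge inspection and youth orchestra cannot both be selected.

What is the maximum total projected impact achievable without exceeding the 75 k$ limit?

323

A density-first pass picks bridge inspection + open-data portal + mobile clinic + heat-pump rebates — 258 at 51 k$.
Dropping bridge inspection and open-data portal frees 16 k$; slotting in community garden (40 k$) lifts the total to 323 at 75 k$.
That's the maximum — no feasible swap from here does better than 323.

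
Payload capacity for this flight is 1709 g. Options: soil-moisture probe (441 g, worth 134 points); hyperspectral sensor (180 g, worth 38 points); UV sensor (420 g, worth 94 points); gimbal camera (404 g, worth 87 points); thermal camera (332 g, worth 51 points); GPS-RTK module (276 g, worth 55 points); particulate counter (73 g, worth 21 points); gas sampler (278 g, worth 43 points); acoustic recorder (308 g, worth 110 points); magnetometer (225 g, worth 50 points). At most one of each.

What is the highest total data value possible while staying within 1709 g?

By data value per g: acoustic recorder 0.36, soil-moisture probe 0.30, particulate counter 0.29 lead.
Filling by ratio: soil-moisture probe + hyperspectral sensor + UV sensor + particulate counter + acoustic recorder + magnetometer for 447, with 62 g left unused.
Dropping magnetometer frees 225 g; slotting in GPS-RTK module (276 g) lifts the total to 452 at 1698 g.
Every other selection either busts 1709 g or fails to beat 452.

452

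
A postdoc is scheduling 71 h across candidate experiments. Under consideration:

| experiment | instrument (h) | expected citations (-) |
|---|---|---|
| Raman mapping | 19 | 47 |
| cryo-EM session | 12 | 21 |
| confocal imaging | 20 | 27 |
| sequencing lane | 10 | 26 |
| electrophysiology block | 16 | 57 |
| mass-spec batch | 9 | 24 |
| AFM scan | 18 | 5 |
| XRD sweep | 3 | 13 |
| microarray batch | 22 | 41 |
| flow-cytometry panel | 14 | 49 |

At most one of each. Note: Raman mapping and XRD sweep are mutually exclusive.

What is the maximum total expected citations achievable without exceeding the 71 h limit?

203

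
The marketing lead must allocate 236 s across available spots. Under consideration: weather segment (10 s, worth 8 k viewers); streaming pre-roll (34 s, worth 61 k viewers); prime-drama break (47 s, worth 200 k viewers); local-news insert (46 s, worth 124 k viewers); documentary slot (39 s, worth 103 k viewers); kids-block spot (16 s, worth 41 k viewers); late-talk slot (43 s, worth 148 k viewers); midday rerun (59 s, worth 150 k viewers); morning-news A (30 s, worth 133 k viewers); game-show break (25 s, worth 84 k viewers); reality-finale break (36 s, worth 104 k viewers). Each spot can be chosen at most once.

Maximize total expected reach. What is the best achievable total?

813

By expected reach per s: morning-news A 4.43, prime-drama break 4.26, late-talk slot 3.44 lead.
The ratio heuristic lands on prime-drama break + local-news insert + late-talk slot + morning-news A + game-show break + reality-finale break (793) but leaves 9 s idle.
The 46 s tied up in local-news insert is better spent on documentary slot + kids-block spot — total rises to 813 (236 s).
That's the maximum — no swap from here does better than 813.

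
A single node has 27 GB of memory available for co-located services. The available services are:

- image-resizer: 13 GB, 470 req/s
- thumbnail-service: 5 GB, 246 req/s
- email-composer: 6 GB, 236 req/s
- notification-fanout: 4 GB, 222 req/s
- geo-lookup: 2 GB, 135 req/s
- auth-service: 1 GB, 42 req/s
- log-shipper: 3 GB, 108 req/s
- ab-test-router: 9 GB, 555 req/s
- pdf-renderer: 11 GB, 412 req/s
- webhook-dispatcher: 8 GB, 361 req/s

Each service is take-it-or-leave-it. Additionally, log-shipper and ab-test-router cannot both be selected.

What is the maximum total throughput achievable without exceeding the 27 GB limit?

Taking thumbnail-service + email-composer + notification-fanout + geo-lookup + auth-service + ab-test-router: 27 GB used, 1436 in throughput.
Next best is thumbnail-service + notification-fanout + auth-service + ab-test-router + webhook-dispatcher at 1426 (27 GB) — short by 10.

1436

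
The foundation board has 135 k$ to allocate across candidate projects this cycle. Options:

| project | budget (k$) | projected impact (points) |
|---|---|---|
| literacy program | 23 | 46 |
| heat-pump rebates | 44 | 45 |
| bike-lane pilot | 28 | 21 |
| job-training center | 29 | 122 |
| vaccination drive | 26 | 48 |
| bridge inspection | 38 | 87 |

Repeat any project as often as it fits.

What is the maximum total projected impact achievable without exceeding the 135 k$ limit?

488

Best packing: 4×job-training center — 116 k$, 488 total.
Every other selection either busts 135 k$ or fails to beat 488.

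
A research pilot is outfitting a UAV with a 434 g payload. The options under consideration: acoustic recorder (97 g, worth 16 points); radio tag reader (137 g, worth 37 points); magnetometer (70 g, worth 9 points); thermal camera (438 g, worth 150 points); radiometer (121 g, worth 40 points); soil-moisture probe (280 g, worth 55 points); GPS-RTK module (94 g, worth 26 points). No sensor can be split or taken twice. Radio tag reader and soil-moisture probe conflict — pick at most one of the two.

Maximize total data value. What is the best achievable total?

The ratio ordering already packs tightly: radio tag reader + magnetometer + radiometer + GPS-RTK module, 422 g, 112.
The spare 12 g is too small for any remaining sensor, and no feasible exchange beats 112.

112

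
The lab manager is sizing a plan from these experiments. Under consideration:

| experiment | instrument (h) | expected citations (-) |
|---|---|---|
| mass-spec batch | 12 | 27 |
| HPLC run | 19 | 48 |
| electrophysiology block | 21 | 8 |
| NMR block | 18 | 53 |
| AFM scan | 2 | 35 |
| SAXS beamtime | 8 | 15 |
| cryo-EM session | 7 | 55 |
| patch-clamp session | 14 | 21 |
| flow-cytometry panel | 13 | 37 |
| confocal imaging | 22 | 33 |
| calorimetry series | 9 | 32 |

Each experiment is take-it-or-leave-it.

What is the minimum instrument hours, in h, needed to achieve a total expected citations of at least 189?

44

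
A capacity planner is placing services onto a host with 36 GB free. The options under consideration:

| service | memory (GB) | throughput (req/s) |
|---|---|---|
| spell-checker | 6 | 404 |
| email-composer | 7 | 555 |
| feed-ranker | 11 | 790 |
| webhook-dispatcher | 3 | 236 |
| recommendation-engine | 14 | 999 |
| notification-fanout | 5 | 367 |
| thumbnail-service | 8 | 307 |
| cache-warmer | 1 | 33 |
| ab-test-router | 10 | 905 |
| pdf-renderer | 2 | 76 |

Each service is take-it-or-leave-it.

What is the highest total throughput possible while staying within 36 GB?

2853

Email-composer + feed-ranker + webhook-dispatcher + notification-fanout + ab-test-router uses 36 of the 36 GB and totals 2853.
Runner-up email-composer + recommendation-engine + notification-fanout + ab-test-router tops out at 2826.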